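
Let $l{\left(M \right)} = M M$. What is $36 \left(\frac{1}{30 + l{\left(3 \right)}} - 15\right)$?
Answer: $- \frac{7008}{13} \approx -539.08$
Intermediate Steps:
$l{\left(M \right)} = M^{2}$
$36 \left(\frac{1}{30 + l{\left(3 \right)}} - 15\right) = 36 \left(\frac{1}{30 + 3^{2}} - 15\right) = 36 \left(\frac{1}{30 + 9} - 15\right) = 36 \left(\frac{1}{39} - 15\right) = 36 \left(- \frac{584}{39}\right) = - \frac{7008}{13}$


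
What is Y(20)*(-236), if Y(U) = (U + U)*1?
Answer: -9440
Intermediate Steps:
Y(U) = 2*U (Y(U) = (2*U)*1 = 2*U)
Y(20)*(-236) = (2*20)*(-236) = 40*(-236) = -9440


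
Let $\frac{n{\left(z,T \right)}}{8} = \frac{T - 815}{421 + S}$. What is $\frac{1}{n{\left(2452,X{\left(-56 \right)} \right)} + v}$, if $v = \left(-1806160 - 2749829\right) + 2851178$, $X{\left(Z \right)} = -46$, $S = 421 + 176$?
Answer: $- \frac{509}{867752243} \approx -5.8657 \cdot 10^{-7}$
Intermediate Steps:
$S = 597$
$n{\left(z,T \right)} = - \frac{3260}{509} + \frac{4 T}{509}$ ($n{\left(z,T \right)} = 8 \frac{T - 815}{421 + 597} = 8 \frac{-815 + T}{1018} = 8 \left(-815 + T\right) \frac{1}{1018} = 8 \left(- \frac{815}{1018} + \frac{T}{1018}\right) = - \frac{3260}{509} + \frac{4 T}{509}$)
$v = -1704811$ ($v = -4555989 + 2851178 = -1704811$)
$\frac{1}{n{\left(2452,X{\left(-56 \right)} \right)} + v} = \frac{1}{\left(- \frac{3260}{509} + \frac{4}{509} \left(-46\right)\right) - 1704811} = \frac{1}{\left(- \frac{3260}{509} - \frac{184}{509}\right) - 1704811} = \frac{1}{- \frac{3444}{509} - 1704811} = \frac{1}{- \frac{867752243}{509}} = - \frac{509}{867752243}$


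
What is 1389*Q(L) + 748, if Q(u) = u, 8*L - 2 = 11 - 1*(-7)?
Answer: 8441/2 ≈ 4220.5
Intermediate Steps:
L = 5/2 (L = 1/4 + (11 - 1*(-7))/8 = 1/4 + (11 + 7)/8 = 1/4 + (1/8)*18 = 1/4 + 9/4 = 5/2 ≈ 2.5000)
1389*Q(L) + 748 = 1389*(5/2) + 748 = 6945/2 + 748 = 8441/2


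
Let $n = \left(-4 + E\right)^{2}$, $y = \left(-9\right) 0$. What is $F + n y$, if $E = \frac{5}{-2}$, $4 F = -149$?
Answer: $- \frac{149}{4} \approx -37.25$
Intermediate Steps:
$F = - \frac{149}{4}$ ($F = \frac{1}{4} \left(-149\right) = - \frac{149}{4} \approx -37.25$)
$E = - \frac{5}{2}$ ($E = 5 \left(- \frac{1}{2}\right) = - \frac{5}{2} \approx -2.5$)
$y = 0$
$n = \frac{169}{4}$ ($n = \left(-4 - \frac{5}{2}\right)^{2} = \left(- \frac{13}{2}\right)^{2} = \frac{169}{4} \approx 42.25$)
$F + n y = - \frac{149}{4} + \frac{169}{4} \cdot 0 = - \frac{149}{4} + 0 = - \frac{149}{4}$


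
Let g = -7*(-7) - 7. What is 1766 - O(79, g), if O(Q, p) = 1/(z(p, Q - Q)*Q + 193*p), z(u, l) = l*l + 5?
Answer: 15012765/8501 ≈ 1766.0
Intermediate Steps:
g = 42 (g = 49 - 7 = 42)
z(u, l) = 5 + l² (z(u, l) = l² + 5 = 5 + l²)
O(Q, p) = 1/(5*Q + 193*p) (O(Q, p) = 1/((5 + (Q - Q)²)*Q + 193*p) = 1/((5 + 0²)*Q + 193*p) = 1/((5 + 0)*Q + 193*p) = 1/(5*Q + 193*p))
1766 - O(79, g) = 1766 - 1/(5*79 + 193*42) = 1766 - 1/(395 + 8106) = 1766 - 1/8501 = 15012765/8501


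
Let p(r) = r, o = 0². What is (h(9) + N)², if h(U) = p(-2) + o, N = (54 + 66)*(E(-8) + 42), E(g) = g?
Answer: 16630084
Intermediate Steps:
o = 0
N = 4080 (N = (54 + 66)*(-8 + 42) = 120*34 = 4080)
h(U) = -2 (h(U) = -2 + 0 = -2)
(h(9) + N)² = (-2 + 4080)² = 4078² = 16630084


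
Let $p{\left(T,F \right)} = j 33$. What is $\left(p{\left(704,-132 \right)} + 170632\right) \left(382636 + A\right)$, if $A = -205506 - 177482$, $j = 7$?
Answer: $-60143776$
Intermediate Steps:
$A = -382988$
$p{\left(T,F \right)} = 231$ ($p{\left(T,F \right)} = 7 \cdot 33 = 231$)
$\left(p{\left(704,-132 \right)} + 170632\right) \left(382636 + A\right) = \left(231 + 170632\right) \left(382636 - 382988\right) = 170863 \left(-352\right) = -60143776$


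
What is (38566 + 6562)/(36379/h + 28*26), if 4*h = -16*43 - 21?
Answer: 7998938/92659 ≈ 86.327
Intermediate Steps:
h = -709/4 (h = (-16*43 - 21)/4 = (-688 - 21)/4 = (¼)*(-709) = -709/4 ≈ -177.25)
(38566 + 6562)/(36379/h + 28*26) = (38566 + 6562)/(36379/(-709/4) + 28*26) = 45128/(36379*(-4/709) + 728) = 45128/(-145516/709 + 728) = 45128/(370636/709) = 45128*(709/370636) = 7998938/92659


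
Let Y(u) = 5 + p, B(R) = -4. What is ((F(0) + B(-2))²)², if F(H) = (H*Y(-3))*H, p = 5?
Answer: 256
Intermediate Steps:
Y(u) = 10 (Y(u) = 5 + 5 = 10)
F(H) = 10*H² (F(H) = (H*10)*H = (10*H)*H = 10*H²)
((F(0) + B(-2))²)² = ((10*0² - 4)²)² = ((10*0 - 4)²)² = ((0 - 4)²)² = ((-4)²)² = 16² = 256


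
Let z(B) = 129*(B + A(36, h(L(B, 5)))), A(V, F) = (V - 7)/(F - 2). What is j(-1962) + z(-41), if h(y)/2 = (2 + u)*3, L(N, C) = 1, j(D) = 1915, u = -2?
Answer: -10489/2 ≈ -5244.5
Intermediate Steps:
h(y) = 0 (h(y) = 2*((2 - 2)*3) = 2*(0*3) = 2*0 = 0)
A(V, F) = (-7 + V)/(-2 + F)
z(B) = -3741/2 + 129*B (z(B) = 129*(B + (-7 + 36)/(-2 + 0)) = 129*(B + 29/(-2)) = 129*(B - 1/2*29) = 129*(B - 29/2) = 129*(-29/2 + B) = -3741/2 + 129*B)
j(-1962) + z(-41) = 1915 + (-3741/2 + 129*(-41)) = 1915 + (-3741/2 - 5289) = 1915 - 14319/2 = -10489/2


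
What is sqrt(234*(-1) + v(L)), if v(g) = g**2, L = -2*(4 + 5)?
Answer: 3*sqrt(10) ≈ 9.4868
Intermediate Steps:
L = -18 (L = -2*9 = -18)
sqrt(234*(-1) + v(L)) = sqrt(234*(-1) + (-18)**2) = sqrt(-234 + 324) = sqrt(90) = 3*sqrt(10)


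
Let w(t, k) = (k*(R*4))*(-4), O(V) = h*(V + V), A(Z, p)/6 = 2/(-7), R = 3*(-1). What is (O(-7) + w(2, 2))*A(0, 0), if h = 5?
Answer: -312/7 ≈ -44.571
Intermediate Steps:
R = -3
A(Z, p) = -12/7 (A(Z, p) = 6*(2/(-7)) = 6*(2*(-⅐)) = 6*(-2/7) = -12/7)
O(V) = 10*V (O(V) = 5*(V + V) = 5*(2*V) = 10*V)
w(t, k) = 48*k (w(t, k) = (k*(-3*4))*(-4) = (k*(-12))*(-4) = -12*k*(-4) = 48*k)
(O(-7) + w(2, 2))*A(0, 0) = (10*(-7) + 48*2)*(-12/7) = (-70 + 96)*(-12/7) = 26*(-12/7) = -312/7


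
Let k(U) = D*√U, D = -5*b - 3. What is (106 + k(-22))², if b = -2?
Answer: 10158 + 1484*I*√22 ≈ 10158.0 + 6960.6*I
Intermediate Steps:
D = 7 (D = -5*(-2) - 3 = 10 - 3 = 7)
k(U) = 7*√U
(106 + k(-22))² = (106 + 7*√(-22))² = (106 + 7*(I*√22))² = (106 + 7*I*√22)²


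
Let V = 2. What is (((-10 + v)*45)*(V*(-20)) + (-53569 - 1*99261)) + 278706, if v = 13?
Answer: 120476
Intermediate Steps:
(((-10 + v)*45)*(V*(-20)) + (-53569 - 1*99261)) + 278706 = (((-10 + 13)*45)*(2*(-20)) + (-53569 - 1*99261)) + 278706 = ((3*45)*(-40) + (-53569 - 99261)) + 278706 = (135*(-40) - 152830) + 278706 = (-5400 - 152830) + 278706 = -158230 + 278706 = 120476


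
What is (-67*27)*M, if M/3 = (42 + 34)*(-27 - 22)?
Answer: 20210148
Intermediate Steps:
M = -11172 (M = 3*((42 + 34)*(-27 - 22)) = 3*(76*(-49)) = 3*(-3724) = -11172)
(-67*27)*M = -67*27*(-11172) = -1809*(-11172) = 20210148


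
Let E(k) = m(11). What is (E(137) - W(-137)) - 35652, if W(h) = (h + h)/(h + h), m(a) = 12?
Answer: -35641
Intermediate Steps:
E(k) = 12
W(h) = 1 (W(h) = (2*h)/((2*h)) = (2*h)*(1/(2*h)) = 1)
(E(137) - W(-137)) - 35652 = (12 - 1*1) - 35652 = (12 - 1) - 35652 = 11 - 35652 = -35641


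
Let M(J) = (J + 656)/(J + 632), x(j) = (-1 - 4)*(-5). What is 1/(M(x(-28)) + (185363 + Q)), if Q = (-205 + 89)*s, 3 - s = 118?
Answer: 219/43516184 ≈ 5.0326e-6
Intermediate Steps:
x(j) = 25 (x(j) = -5*(-5) = 25)
s = -115 (s = 3 - 1*118 = 3 - 118 = -115)
Q = 13340 (Q = (-205 + 89)*(-115) = -116*(-115) = 13340)
M(J) = (656 + J)/(632 + J)
1/(M(x(-28)) + (185363 + Q)) = 1/((656 + 25)/(632 + 25) + (185363 + 13340)) = 1/(681/657 + 198703) = 1/((1/657)*681 + 198703) = 1/(227/219 + 198703) = 1/(43516184/219) = 219/43516184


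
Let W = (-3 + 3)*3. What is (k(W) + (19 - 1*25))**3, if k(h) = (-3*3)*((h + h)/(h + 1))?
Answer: -216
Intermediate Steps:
W = 0 (W = 0*3 = 0)
k(h) = -18*h/(1 + h) (k(h) = -9*2*h/(1 + h) = -18*h/(1 + h))
(k(W) + (19 - 1*25))**3 = (-18*0/(1 + 0) + (19 - 1*25))**3 = (-18*0/1 + (19 - 25))**3 = (-18*0*1 - 6)**3 = (0 - 6)**3 = (-6)**3 = -216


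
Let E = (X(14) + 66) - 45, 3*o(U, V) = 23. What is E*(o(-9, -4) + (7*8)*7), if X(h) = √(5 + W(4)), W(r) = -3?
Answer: 8393 + 1199*√2/3 ≈ 8958.2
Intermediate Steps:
o(U, V) = 23/3 (o(U, V) = (⅓)*23 = 23/3)
X(h) = √2 (X(h) = √(5 - 3) = √2)
E = 21 + √2 (E = (√2 + 66) - 45 = (66 + √2) - 45 = 21 + √2 ≈ 22.414)
E*(o(-9, -4) + (7*8)*7) = (21 + √2)*(23/3 + (7*8)*7) = (21 + √2)*(23/3 + 56*7) = (21 + √2)*(23/3 + 392) = (21 + √2)*(1199/3) = 8393 + 1199*√2/3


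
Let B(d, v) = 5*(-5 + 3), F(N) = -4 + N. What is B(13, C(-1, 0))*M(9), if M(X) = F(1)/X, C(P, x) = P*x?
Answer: 10/3 ≈ 3.3333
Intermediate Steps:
B(d, v) = -10 (B(d, v) = 5*(-2) = -10)
M(X) = -3/X (M(X) = (-4 + 1)/X = -3/X)
B(13, C(-1, 0))*M(9) = -(-30)/9 = -10*(-⅓) = 10/3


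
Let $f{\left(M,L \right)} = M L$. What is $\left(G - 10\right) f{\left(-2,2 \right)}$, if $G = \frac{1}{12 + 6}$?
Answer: $\frac{358}{9} \approx 39.778$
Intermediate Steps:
$G = \frac{1}{18} \approx 0.055556$
$f{\left(M,L \right)} = L M$
$\left(G - 10\right) f{\left(-2,2 \right)} = \left(\frac{1}{18} - 10\right) 2 \left(-2\right) = \left(- \frac{179}{18}\right) \left(-4\right) = \frac{358}{9}$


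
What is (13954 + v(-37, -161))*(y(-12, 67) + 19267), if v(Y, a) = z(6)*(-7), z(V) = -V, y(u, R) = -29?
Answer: 269255048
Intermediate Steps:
v(Y, a) = 42 (v(Y, a) = -1*6*(-7) = -6*(-7) = 42)
(13954 + v(-37, -161))*(y(-12, 67) + 19267) = (13954 + 42)*(-29 + 19267) = 13996*19238 = 269255048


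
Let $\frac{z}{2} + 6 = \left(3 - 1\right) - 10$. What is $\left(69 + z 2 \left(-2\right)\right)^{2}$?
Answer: $32761$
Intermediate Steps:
$z = -28$ ($z = -12 + 2 \left(\left(3 - 1\right) - 10\right) = -12 + 2 \left(2 - 10\right) = -12 + 2 \left(-8\right) = -12 - 16 = -28$)
$\left(69 + z 2 \left(-2\right)\right)^{2} = \left(69 - 28 \cdot 2 \left(-2\right)\right)^{2} = \left(69 - -112\right)^{2} = \left(69 + 112\right)^{2} = 181^{2} = 32761$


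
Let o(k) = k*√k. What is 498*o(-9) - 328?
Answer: -328 - 13446*I ≈ -328.0 - 13446.0*I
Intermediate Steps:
o(k) = k^(3/2)
498*o(-9) - 328 = 498*(-9)^(3/2) - 328 = 498*(-27*I) - 328 = -13446*I - 328 = -328 - 13446*I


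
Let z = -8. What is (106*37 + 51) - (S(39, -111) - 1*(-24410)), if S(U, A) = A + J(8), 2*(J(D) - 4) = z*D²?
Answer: -20074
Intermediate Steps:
J(D) = 4 - 4*D² (J(D) = 4 + (-8*D²)/2 = 4 - 4*D²)
S(U, A) = -252 + A (S(U, A) = A + (4 - 4*8²) = A + (4 - 4*64) = A + (4 - 256) = A - 252 = -252 + A)
(106*37 + 51) - (S(39, -111) - 1*(-24410)) = (106*37 + 51) - ((-252 - 111) - 1*(-24410)) = (3922 + 51) - (-363 + 24410) = 3973 - 1*24047 = 3973 - 24047 = -20074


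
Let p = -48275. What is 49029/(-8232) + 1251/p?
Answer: -792391069/132466600 ≈ -5.9818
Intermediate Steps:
49029/(-8232) + 1251/p = 49029/(-8232) + 1251/(-48275) = 49029*(-1/8232) + 1251*(-1/48275) = -16343/2744 - 1251/48275 = -792391069/132466600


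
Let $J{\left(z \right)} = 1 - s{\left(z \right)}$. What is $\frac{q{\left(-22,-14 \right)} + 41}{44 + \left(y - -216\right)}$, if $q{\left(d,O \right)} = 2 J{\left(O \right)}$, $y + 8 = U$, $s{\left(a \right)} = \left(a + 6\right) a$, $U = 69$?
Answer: $- \frac{181}{321} \approx -0.56386$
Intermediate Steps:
$s{\left(a \right)} = a \left(6 + a\right)$ ($s{\left(a \right)} = \left(6 + a\right) a = a \left(6 + a\right)$)
$J{\left(z \right)} = 1 - z \left(6 + z\right)$
$y = 61$ ($y = -8 + 69 = 61$)
$q{\left(d,O \right)} = 2 - 2 O \left(6 + O\right)$ ($q{\left(d,O \right)} = 2 \left(1 - O \left(6 + O\right)\right) = 2 - 2 O \left(6 + O\right)$)
$\frac{q{\left(-22,-14 \right)} + 41}{44 + \left(y - -216\right)} = \frac{\left(2 - - 28 \left(6 - 14\right)\right) + 41}{44 + \left(61 - -216\right)} = \frac{\left(2 - \left(-28\right) \left(-8\right)\right) + 41}{44 + \left(61 + 216\right)} = \frac{\left(2 - 224\right) + 41}{44 + 277} = \frac{-222 + 41}{321} = \left(-181\right) \frac{1}{321} = - \frac{181}{321}$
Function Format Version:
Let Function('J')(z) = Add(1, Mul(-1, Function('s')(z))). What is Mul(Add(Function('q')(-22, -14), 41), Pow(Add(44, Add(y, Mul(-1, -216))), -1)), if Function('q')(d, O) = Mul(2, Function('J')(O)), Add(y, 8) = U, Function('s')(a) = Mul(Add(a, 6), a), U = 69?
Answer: Rational(-181, 321) ≈ -0.56386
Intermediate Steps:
Function('s')(a) = Mul(a, Add(6, a)) (Function('s')(a) = Mul(Add(6, a), a) = Mul(a, Add(6, a)))
Function('J')(z) = Add(1, Mul(-1, z, Add(6, z))) (Function('J')(z) = Add(1, Mul(-1, Mul(z, Add(6, z)))) = Add(1, Mul(-1, z, Add(6, z))))
y = 61 (y = Add(-8, 69) = 61)
Function('q')(d, O) = Add(2, Mul(-2, O, Add(6, O))) (Function('q')(d, O) = Mul(2, Add(1, Mul(-1, O, Add(6, O)))) = Add(2, Mul(-2, O, Add(6, O))))
Mul(Add(Function('q')(-22, -14), 41), Pow(Add(44, Add(y, Mul(-1, -216))), -1)) = Mul(Add(Add(2, Mul(-2, -14, Add(6, -14))), 41), Pow(Add(44, Add(61, Mul(-1, -216))), -1)) = Mul(Add(Add(2, Mul(-2, -14, -8)), 41), Pow(Add(44, Add(61, 216)), -1)) = Mul(Add(Add(2, -224), 41), Pow(Add(44, 277), -1)) = Mul(Add(-222, 41), Pow(321, -1)) = Mul(-181, Rational(1, 321)) = Rational(-181, 321)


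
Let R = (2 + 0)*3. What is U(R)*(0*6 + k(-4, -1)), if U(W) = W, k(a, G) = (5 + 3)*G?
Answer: -48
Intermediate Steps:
R = 6 (R = 2*3 = 6)
k(a, G) = 8*G
U(R)*(0*6 + k(-4, -1)) = 6*(0*6 + 8*(-1)) = 6*(0 - 8) = 6*(-8) = -48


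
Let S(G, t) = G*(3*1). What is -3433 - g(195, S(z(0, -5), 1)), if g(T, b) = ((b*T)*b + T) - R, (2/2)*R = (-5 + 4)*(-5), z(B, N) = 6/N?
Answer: -30751/5 ≈ -6150.2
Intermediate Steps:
S(G, t) = 3*G (S(G, t) = G*3 = 3*G)
R = 5 (R = (-5 + 4)*(-5) = -1*(-5) = 5)
g(T, b) = -5 + T + T*b² (g(T, b) = ((b*T)*b + T) - 1*5 = ((T*b)*b + T) - 5 = (T*b² + T) - 5 = (T + T*b²) - 5 = -5 + T + T*b²)
-3433 - g(195, S(z(0, -5), 1)) = -3433 - (-5 + 195 + 195*(3*(6/(-5)))²) = -3433 - (-5 + 195 + 195*(3*(6*(-⅕)))²) = -3433 - (-5 + 195 + 195*(3*(-6/5))²) = -3433 - (-5 + 195 + 195*(-18/5)²) = -3433 - (-5 + 195 + 195*(324/25)) = -3433 - (-5 + 195 + 12636/5) = -3433 - 1*13586/5 = -3433 - 13586/5 = -30751/5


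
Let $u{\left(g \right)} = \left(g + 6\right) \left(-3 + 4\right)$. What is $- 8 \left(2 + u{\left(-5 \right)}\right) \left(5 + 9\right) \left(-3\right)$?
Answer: $1008$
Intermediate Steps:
$u{\left(g \right)} = 6 + g$ ($u{\left(g \right)} = \left(6 + g\right) 1 = 6 + g$)
$- 8 \left(2 + u{\left(-5 \right)}\right) \left(5 + 9\right) \left(-3\right) = - 8 \left(2 + \left(6 - 5\right)\right) \left(5 + 9\right) \left(-3\right) = - 8 \left(2 + 1\right) 14 \left(-3\right) = - 8 \cdot 3 \cdot 14 \left(-3\right) = \left(-8\right) 42 \left(-3\right) = \left(-336\right) \left(-3\right) = 1008$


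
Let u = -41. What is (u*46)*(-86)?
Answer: 162196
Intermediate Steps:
(u*46)*(-86) = -41*46*(-86) = -1886*(-86) = 162196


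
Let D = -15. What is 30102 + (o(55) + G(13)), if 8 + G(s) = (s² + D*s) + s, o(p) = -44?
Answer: 30037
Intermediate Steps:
G(s) = -8 + s² - 14*s (G(s) = -8 + ((s² - 15*s) + s) = -8 + (s² - 14*s) = -8 + s² - 14*s)
30102 + (o(55) + G(13)) = 30102 + (-44 + (-8 + 13² - 14*13)) = 30102 + (-44 + (-8 + 169 - 182)) = 30102 + (-44 - 21) = 30102 - 65 = 30037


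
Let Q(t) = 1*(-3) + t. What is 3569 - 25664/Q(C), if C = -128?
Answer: 493203/131 ≈ 3764.9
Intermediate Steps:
Q(t) = -3 + t
3569 - 25664/Q(C) = 3569 - 25664/(-3 - 128) = 3569 - 25664/(-131) = 3569 - 25664*(-1)/131 = 3569 - 1*(-25664/131) = 3569 + 25664/131 = 493203/131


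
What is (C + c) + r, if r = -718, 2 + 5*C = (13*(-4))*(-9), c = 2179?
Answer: 7771/5 ≈ 1554.2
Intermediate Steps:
C = 466/5 (C = -2/5 + ((13*(-4))*(-9))/5 = -2/5 + (-52*(-9))/5 = -2/5 + (1/5)*468 = -2/5 + 468/5 = 466/5 ≈ 93.200)
(C + c) + r = (466/5 + 2179) - 718 = 11361/5 - 718 = 7771/5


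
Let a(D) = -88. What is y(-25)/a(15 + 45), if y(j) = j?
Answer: 25/88 ≈ 0.28409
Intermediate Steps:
y(-25)/a(15 + 45) = -25/(-88) = -25*(-1/88) = 25/88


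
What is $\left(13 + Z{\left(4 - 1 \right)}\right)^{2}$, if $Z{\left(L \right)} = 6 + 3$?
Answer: $484$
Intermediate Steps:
$Z{\left(L \right)} = 9$
$\left(13 + Z{\left(4 - 1 \right)}\right)^{2} = \left(13 + 9\right)^{2} = 22^{2} = 484$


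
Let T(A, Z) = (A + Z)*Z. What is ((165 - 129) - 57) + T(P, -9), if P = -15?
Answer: 195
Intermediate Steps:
T(A, Z) = Z*(A + Z)
((165 - 129) - 57) + T(P, -9) = ((165 - 129) - 57) - 9*(-15 - 9) = (36 - 57) - 9*(-24) = -21 + 216 = 195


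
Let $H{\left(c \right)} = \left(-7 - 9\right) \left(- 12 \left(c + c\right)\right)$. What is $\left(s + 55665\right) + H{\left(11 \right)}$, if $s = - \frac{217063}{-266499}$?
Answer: $\frac{15960575674}{266499} \approx 59890.0$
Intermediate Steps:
$s = \frac{217063}{266499}$ ($s = \left(-217063\right) \left(- \frac{1}{266499}\right) = \frac{217063}{266499} \approx 0.8145$)
$H{\left(c \right)} = 384 c$ ($H{\left(c \right)} = - 16 \left(- 12 \cdot 2 c\right) = - 16 \left(- 24 c\right) = 384 c$)
$\left(s + 55665\right) + H{\left(11 \right)} = \left(\frac{217063}{266499} + 55665\right) + 384 \cdot 11 = \frac{14834883898}{266499} + 4224 = \frac{15960575674}{266499}$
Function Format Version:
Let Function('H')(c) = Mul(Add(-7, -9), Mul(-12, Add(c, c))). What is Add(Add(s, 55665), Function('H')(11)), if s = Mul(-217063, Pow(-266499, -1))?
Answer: Rational(15960575674, 266499) ≈ 59890.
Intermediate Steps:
s = Rational(217063, 266499) (s = Mul(-217063, Rational(-1, 266499)) = Rational(217063, 266499) ≈ 0.81450)
Function('H')(c) = Mul(384, c) (Function('H')(c) = Mul(-16, Mul(-12, Mul(2, c))) = Mul(-16, Mul(-24, c)) = Mul(384, c))
Add(Add(s, 55665), Function('H')(11)) = Add(Add(Rational(217063, 266499), 55665), Mul(384, 11)) = Add(Rational(14834883898, 266499), 4224) = Rational(15960575674, 266499)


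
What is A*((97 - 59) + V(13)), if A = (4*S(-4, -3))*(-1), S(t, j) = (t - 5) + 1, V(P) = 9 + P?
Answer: 1920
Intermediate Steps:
S(t, j) = -4 + t (S(t, j) = (-5 + t) + 1 = -4 + t)
A = 32 (A = (4*(-4 - 4))*(-1) = (4*(-8))*(-1) = -32*(-1) = 32)
A*((97 - 59) + V(13)) = 32*((97 - 59) + (9 + 13)) = 32*(38 + 22) = 32*60 = 1920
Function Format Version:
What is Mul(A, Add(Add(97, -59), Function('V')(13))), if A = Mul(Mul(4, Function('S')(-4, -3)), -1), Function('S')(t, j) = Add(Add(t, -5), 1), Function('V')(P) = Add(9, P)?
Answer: 1920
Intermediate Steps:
Function('S')(t, j) = Add(-4, t) (Function('S')(t, j) = Add(Add(-5, t), 1) = Add(-4, t))
A = 32 (A = Mul(Mul(4, Add(-4, -4)), -1) = Mul(Mul(4, -8), -1) = Mul(-32, -1) = 32)
Mul(A, Add(Add(97, -59), Function('V')(13))) = Mul(32, Add(Add(97, -59), Add(9, 13))) = Mul(32, Add(38, 22)) = Mul(32, 60) = 1920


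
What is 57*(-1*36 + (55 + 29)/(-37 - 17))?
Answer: -6422/3 ≈ -2140.7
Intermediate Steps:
57*(-1*36 + (55 + 29)/(-37 - 17)) = 57*(-36 + 84/(-54)) = 57*(-36 + 84*(-1/54)) = 57*(-36 - 14/9) = 57*(-338/9) = -6422/3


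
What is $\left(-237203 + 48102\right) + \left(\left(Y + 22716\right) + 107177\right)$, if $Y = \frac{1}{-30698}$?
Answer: $- \frac{1817567185}{30698} \approx -59208.0$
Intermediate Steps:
$Y = - \frac{1}{30698} \approx -3.2575 \cdot 10^{-5}$
$\left(-237203 + 48102\right) + \left(\left(Y + 22716\right) + 107177\right) = \left(-237203 + 48102\right) + \left(\left(- \frac{1}{30698} + 22716\right) + 107177\right) = -189101 + \left(\frac{697335767}{30698} + 107177\right) = -189101 + \frac{3987455313}{30698} = - \frac{1817567185}{30698}$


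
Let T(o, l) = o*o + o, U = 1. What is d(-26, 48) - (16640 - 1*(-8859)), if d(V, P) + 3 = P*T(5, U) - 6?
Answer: -24068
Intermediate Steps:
T(o, l) = o + o² (T(o, l) = o² + o = o + o²)
d(V, P) = -9 + 30*P (d(V, P) = -3 + (P*(5*(1 + 5)) - 6) = -3 + (P*(5*6) - 6) = -3 + (P*30 - 6) = -3 + (30*P - 6) = -3 + (-6 + 30*P) = -9 + 30*P)
d(-26, 48) - (16640 - 1*(-8859)) = (-9 + 30*48) - (16640 - 1*(-8859)) = (-9 + 1440) - (16640 + 8859) = 1431 - 1*25499 = 1431 - 25499 = -24068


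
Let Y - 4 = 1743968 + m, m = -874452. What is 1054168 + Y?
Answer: 1923688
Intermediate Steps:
Y = 869520 (Y = 4 + (1743968 - 874452) = 4 + 869516 = 869520)
1054168 + Y = 1054168 + 869520 = 1923688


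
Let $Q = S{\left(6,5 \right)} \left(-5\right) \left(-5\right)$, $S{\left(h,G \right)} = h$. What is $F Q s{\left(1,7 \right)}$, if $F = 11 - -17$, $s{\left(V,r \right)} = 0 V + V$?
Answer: $4200$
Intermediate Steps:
$s{\left(V,r \right)} = V$ ($s{\left(V,r \right)} = 0 + V = V$)
$F = 28$ ($F = 11 + 17 = 28$)
$Q = 150$ ($Q = 6 \left(-5\right) \left(-5\right) = \left(-30\right) \left(-5\right) = 150$)
$F Q s{\left(1,7 \right)} = 28 \cdot 150 \cdot 1 = 4200 \cdot 1 = 4200$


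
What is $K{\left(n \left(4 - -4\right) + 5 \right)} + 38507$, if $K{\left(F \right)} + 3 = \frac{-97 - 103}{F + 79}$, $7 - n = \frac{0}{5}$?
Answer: $\frac{269518}{7} \approx 38503.0$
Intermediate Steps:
$n = 7$ ($n = 7 - \frac{0}{5} = 7 - 0 \cdot \frac{1}{5} = 7 - 0 = 7 + 0 = 7$)
$K{\left(F \right)} = -3 - \frac{200}{79 + F}$ ($K{\left(F \right)} = -3 + \frac{-97 - 103}{F + 79} = -3 - \frac{200}{79 + F}$)
$K{\left(n \left(4 - -4\right) + 5 \right)} + 38507 = \frac{-437 - 3 \left(7 \left(4 - -4\right) + 5\right)}{79 + \left(7 \left(4 - -4\right) + 5\right)} + 38507 = \frac{-437 - 3 \left(7 \left(4 + 4\right) + 5\right)}{79 + \left(7 \left(4 + 4\right) + 5\right)} + 38507 = \frac{-437 - 3 \left(7 \cdot 8 + 5\right)}{79 + \left(7 \cdot 8 + 5\right)} + 38507 = \frac{-437 - 3 \left(56 + 5\right)}{79 + \left(56 + 5\right)} + 38507 = \frac{-437 - 183}{79 + 61} + 38507 = \frac{-437 - 183}{140} + 38507 = \frac{1}{140} \left(-620\right) + 38507 = - \frac{31}{7} + 38507 = \frac{269518}{7}$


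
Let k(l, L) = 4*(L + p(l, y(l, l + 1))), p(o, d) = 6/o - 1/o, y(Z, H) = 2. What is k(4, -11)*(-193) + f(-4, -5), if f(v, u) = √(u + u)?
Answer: 7527 + I*√10 ≈ 7527.0 + 3.1623*I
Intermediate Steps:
p(o, d) = 5/o
f(v, u) = √2*√u (f(v, u) = √(2*u) = √2*√u)
k(l, L) = 4*L + 20/l (k(l, L) = 4*(L + 5/l) = 4*L + 20/l)
k(4, -11)*(-193) + f(-4, -5) = (4*(-11) + 20/4)*(-193) + √2*√(-5) = (-44 + 20*(¼))*(-193) + √2*(I*√5) = (-44 + 5)*(-193) + I*√10 = -39*(-193) + I*√10 = 7527 + I*√10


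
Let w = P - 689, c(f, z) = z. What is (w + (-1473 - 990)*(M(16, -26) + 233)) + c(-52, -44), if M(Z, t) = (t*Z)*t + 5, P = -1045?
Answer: -27227780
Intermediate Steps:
M(Z, t) = 5 + Z*t**2 (M(Z, t) = (Z*t)*t + 5 = Z*t**2 + 5 = 5 + Z*t**2)
w = -1734 (w = -1045 - 689 = -1734)
(w + (-1473 - 990)*(M(16, -26) + 233)) + c(-52, -44) = (-1734 + (-1473 - 990)*((5 + 16*(-26)**2) + 233)) - 44 = (-1734 - 2463*((5 + 16*676) + 233)) - 44 = (-1734 - 2463*((5 + 10816) + 233)) - 44 = (-1734 - 2463*(10821 + 233)) - 44 = (-1734 - 2463*11054) - 44 = (-1734 - 27226002) - 44 = -27227736 - 44 = -27227780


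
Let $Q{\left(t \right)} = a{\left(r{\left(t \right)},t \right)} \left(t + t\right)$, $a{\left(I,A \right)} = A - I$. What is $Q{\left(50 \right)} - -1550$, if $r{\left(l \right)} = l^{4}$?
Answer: $-624993450$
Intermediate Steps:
$Q{\left(t \right)} = 2 t \left(t - t^{4}\right)$ ($Q{\left(t \right)} = \left(t - t^{4}\right) \left(t + t\right) = \left(t - t^{4}\right) 2 t = 2 t \left(t - t^{4}\right)$)
$Q{\left(50 \right)} - -1550 = 2 \cdot 50^{2} \left(1 - 50^{3}\right) - -1550 = 2 \cdot 2500 \left(1 - 125000\right) + 1550 = 2 \cdot 2500 \left(-124999\right) + 1550 = -624995000 + 1550 = -624993450$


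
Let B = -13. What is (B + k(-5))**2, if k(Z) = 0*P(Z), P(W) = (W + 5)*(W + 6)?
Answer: 169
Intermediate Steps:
P(W) = (5 + W)*(6 + W)
k(Z) = 0 (k(Z) = 0*(30 + Z**2 + 11*Z) = 0)
(B + k(-5))**2 = (-13 + 0)**2 = (-13)**2 = 169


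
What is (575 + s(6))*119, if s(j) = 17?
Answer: 70448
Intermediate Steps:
(575 + s(6))*119 = (575 + 17)*119 = 592*119 = 70448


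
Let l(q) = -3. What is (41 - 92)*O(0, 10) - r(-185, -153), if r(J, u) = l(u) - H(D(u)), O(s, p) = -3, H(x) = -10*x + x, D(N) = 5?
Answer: 111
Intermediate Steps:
H(x) = -9*x
r(J, u) = 42 (r(J, u) = -3 - (-9)*5 = -3 - 1*(-45) = -3 + 45 = 42)
(41 - 92)*O(0, 10) - r(-185, -153) = (41 - 92)*(-3) - 1*42 = -51*(-3) - 42 = 153 - 42 = 111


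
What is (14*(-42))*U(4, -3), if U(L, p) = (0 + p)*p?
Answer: -5292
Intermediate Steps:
U(L, p) = p² (U(L, p) = p*p = p²)
(14*(-42))*U(4, -3) = (14*(-42))*(-3)² = -588*9 = -5292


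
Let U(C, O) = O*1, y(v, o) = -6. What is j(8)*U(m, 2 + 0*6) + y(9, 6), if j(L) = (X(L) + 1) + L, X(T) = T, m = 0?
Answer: 28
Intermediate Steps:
j(L) = 1 + 2*L (j(L) = (L + 1) + L = (1 + L) + L = 1 + 2*L)
U(C, O) = O
j(8)*U(m, 2 + 0*6) + y(9, 6) = (1 + 2*8)*(2 + 0*6) - 6 = (1 + 16)*(2 + 0) - 6 = 17*2 - 6 = 34 - 6 = 28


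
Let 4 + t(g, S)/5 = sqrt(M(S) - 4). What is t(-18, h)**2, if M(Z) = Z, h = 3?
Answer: 375 - 200*I ≈ 375.0 - 200.0*I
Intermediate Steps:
t(g, S) = -20 + 5*sqrt(-4 + S) (t(g, S) = -20 + 5*sqrt(S - 4) = -20 + 5*sqrt(-4 + S))
t(-18, h)**2 = (-20 + 5*sqrt(-4 + 3))**2 = (-20 + 5*sqrt(-1))**2 = (-20 + 5*I)**2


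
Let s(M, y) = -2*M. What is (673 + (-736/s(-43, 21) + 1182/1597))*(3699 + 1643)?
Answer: 244015684846/68671 ≈ 3.5534e+6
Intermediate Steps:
(673 + (-736/s(-43, 21) + 1182/1597))*(3699 + 1643) = (673 + (-736/((-2*(-43))) + 1182/1597))*(3699 + 1643) = (673 + (-736/86 + 1182*(1/1597)))*5342 = (673 + (-736*1/86 + 1182/1597))*5342 = (673 + (-368/43 + 1182/1597))*5342 = (673 - 536870/68671)*5342 = (45678713/68671)*5342 = 244015684846/68671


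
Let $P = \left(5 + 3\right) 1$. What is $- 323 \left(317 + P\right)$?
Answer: $-104975$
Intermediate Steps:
$P = 8$ ($P = 8 \cdot 1 = 8$)
$- 323 \left(317 + P\right) = - 323 \left(317 + 8\right) = \left(-323\right) 325 = -104975$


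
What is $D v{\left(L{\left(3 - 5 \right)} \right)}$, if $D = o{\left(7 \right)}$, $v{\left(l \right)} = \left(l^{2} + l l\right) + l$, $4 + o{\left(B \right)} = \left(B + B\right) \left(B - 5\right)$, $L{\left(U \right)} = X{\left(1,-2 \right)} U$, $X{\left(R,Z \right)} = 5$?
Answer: $4560$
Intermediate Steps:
$L{\left(U \right)} = 5 U$
$o{\left(B \right)} = -4 + 2 B \left(-5 + B\right)$ ($o{\left(B \right)} = -4 + \left(B + B\right) \left(B - 5\right) = -4 + 2 B \left(-5 + B\right)$)
$v{\left(l \right)} = l + 2 l^{2}$ ($v{\left(l \right)} = \left(l^{2} + l^{2}\right) + l = 2 l^{2} + l = l + 2 l^{2}$)
$D = 24$ ($D = -4 - 70 + 2 \cdot 7^{2} = -4 - 70 + 2 \cdot 49 = -4 - 70 + 98 = 24$)
$D v{\left(L{\left(3 - 5 \right)} \right)} = 24 \cdot 5 \left(3 - 5\right) \left(1 + 2 \cdot 5 \left(3 - 5\right)\right) = 24 \cdot 5 \left(-2\right) \left(1 + 2 \cdot 5 \left(-2\right)\right) = 24 \left(- 10 \left(1 + 2 \left(-10\right)\right)\right) = 24 \left(- 10 \left(1 - 20\right)\right) = 24 \left(\left(-10\right) \left(-19\right)\right) = 24 \cdot 190 = 4560$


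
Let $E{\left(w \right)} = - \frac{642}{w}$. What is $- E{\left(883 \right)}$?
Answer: $\frac{642}{883} \approx 0.72707$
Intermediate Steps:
$- E{\left(883 \right)} = - \frac{-642}{883} = \left(-1\right) \left(- \frac{642}{883}\right) = \frac{642}{883}$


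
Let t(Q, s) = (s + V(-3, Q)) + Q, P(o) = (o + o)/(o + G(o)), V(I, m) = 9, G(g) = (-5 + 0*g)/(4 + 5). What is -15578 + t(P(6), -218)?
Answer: -773455/49 ≈ -15785.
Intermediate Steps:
G(g) = -5/9 (G(g) = (-5 + 0)/9 = -5*1/9 = -5/9)
P(o) = 2*o/(-5/9 + o) (P(o) = (o + o)/(o - 5/9) = (2*o)/(-5/9 + o) = 2*o/(-5/9 + o))
t(Q, s) = 9 + Q + s (t(Q, s) = (s + 9) + Q = (9 + s) + Q = 9 + Q + s)
-15578 + t(P(6), -218) = -15578 + (9 + 18*6/(-5 + 9*6) - 218) = -15578 + (9 + 18*6/(-5 + 54) - 218) = -15578 + (9 + 18*6/49 - 218) = -15578 + (9 + 18*6*(1/49) - 218) = -15578 + (9 + 108/49 - 218) = -15578 - 10133/49 = -773455/49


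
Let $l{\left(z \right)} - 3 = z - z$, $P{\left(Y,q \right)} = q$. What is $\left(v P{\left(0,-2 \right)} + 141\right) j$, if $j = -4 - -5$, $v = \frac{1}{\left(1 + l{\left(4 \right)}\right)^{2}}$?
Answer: $\frac{1127}{8} \approx 140.88$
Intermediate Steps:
$l{\left(z \right)} = 3$ ($l{\left(z \right)} = 3 + \left(z - z\right) = 3 + 0 = 3$)
$v = \frac{1}{16}$ ($v = \frac{1}{\left(1 + 3\right)^{2}} = \frac{1}{4^{2}} = \frac{1}{16} \approx 0.0625$)
$j = 1$ ($j = -4 + 5 = 1$)
$\left(v P{\left(0,-2 \right)} + 141\right) j = \left(\frac{1}{16} \left(-2\right) + 141\right) 1 = \left(- \frac{1}{8} + 141\right) 1 = \frac{1127}{8} \cdot 1 = \frac{1127}{8}$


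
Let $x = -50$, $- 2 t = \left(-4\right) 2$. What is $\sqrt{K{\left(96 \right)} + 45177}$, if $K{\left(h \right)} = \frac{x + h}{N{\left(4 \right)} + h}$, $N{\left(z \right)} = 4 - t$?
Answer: $\frac{\sqrt{6505557}}{12} \approx 212.55$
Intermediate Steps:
$t = 4$ ($t = - \frac{\left(-4\right) 2}{2} = \left(- \frac{1}{2}\right) \left(-8\right) = 4$)
$N{\left(z \right)} = 0$ ($N{\left(z \right)} = 4 - 4 = 0$)
$K{\left(h \right)} = \frac{-50 + h}{h}$ ($K{\left(h \right)} = \frac{-50 + h}{0 + h} = \frac{-50 + h}{h}$)
$\sqrt{K{\left(96 \right)} + 45177} = \sqrt{\frac{-50 + 96}{96} + 45177} = \sqrt{\frac{1}{96} \cdot 46 + 45177} = \sqrt{\frac{23}{48} + 45177} = \sqrt{\frac{2168519}{48}} = \frac{\sqrt{6505557}}{12}$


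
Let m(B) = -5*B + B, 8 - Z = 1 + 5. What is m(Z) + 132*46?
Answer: 6064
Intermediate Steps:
Z = 2 (Z = 8 - (1 + 5) = 8 - 1*6 = 8 - 6 = 2)
m(B) = -4*B
m(Z) + 132*46 = -4*2 + 132*46 = -8 + 6072 = 6064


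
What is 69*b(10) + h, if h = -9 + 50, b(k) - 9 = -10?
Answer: -28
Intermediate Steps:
b(k) = -1 (b(k) = 9 - 10 = -1)
h = 41
69*b(10) + h = 69*(-1) + 41 = -69 + 41 = -28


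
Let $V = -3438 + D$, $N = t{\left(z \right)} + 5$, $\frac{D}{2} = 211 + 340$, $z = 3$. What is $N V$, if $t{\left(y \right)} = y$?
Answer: $-18688$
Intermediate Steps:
$D = 1102$ ($D = 2 \left(211 + 340\right) = 2 \cdot 551 = 1102$)
$N = 8$ ($N = 3 + 5 = 8$)
$V = -2336$ ($V = -3438 + 1102 = -2336$)
$N V = 8 \left(-2336\right) = -18688$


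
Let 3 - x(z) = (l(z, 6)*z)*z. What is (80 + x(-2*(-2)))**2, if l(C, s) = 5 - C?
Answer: 4489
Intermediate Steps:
x(z) = 3 - z**2*(5 - z) (x(z) = 3 - (5 - z)*z*z = 3 - z*(5 - z)*z = 3 - z**2*(5 - z))
(80 + x(-2*(-2)))**2 = (80 + (3 + (-2*(-2))**2*(-5 - 2*(-2))))**2 = (80 + (3 + 4**2*(-5 + 4)))**2 = (80 + (3 + 16*(-1)))**2 = (80 + (3 - 16))**2 = (80 - 13)**2 = 67**2 = 4489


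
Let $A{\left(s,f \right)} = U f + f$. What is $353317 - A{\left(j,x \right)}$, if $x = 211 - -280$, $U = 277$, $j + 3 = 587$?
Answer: $216819$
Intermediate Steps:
$j = 584$ ($j = -3 + 587 = 584$)
$x = 491$ ($x = 211 + 280 = 491$)
$A{\left(s,f \right)} = 278 f$ ($A{\left(s,f \right)} = 277 f + f = 278 f$)
$353317 - A{\left(j,x \right)} = 353317 - 278 \cdot 491 = 353317 - 136498 = 216819$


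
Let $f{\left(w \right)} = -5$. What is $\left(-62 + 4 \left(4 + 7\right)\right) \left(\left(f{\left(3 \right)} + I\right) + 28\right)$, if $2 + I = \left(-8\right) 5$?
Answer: $342$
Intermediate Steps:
$I = -42$ ($I = -2 - 40 = -42$)
$\left(-62 + 4 \left(4 + 7\right)\right) \left(\left(f{\left(3 \right)} + I\right) + 28\right) = \left(-62 + 4 \left(4 + 7\right)\right) \left(\left(-5 - 42\right) + 28\right) = \left(-62 + 4 \cdot 11\right) \left(-47 + 28\right) = \left(-62 + 44\right) \left(-19\right) = \left(-18\right) \left(-19\right) = 342$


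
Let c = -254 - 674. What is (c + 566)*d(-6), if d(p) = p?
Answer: 2172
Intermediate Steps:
c = -928
(c + 566)*d(-6) = (-928 + 566)*(-6) = -362*(-6) = 2172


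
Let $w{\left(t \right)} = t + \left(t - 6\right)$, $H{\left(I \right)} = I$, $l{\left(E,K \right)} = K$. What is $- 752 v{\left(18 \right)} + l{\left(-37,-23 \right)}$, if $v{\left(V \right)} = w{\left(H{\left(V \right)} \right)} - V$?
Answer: $-9047$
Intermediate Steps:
$w{\left(t \right)} = -6 + 2 t$ ($w{\left(t \right)} = t + \left(t - 6\right) = t + \left(-6 + t\right) = -6 + 2 t$)
$v{\left(V \right)} = -6 + V$ ($v{\left(V \right)} = \left(-6 + 2 V\right) - V = -6 + V$)
$- 752 v{\left(18 \right)} + l{\left(-37,-23 \right)} = - 752 \left(-6 + 18\right) - 23 = \left(-752\right) 12 - 23 = -9024 - 23 = -9047$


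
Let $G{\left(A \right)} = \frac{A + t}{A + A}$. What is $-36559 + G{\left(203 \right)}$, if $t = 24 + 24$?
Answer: $- \frac{14842703}{406} \approx -36558.0$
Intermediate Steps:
$t = 48$
$G{\left(A \right)} = \frac{48 + A}{2 A}$ ($G{\left(A \right)} = \frac{A + 48}{A + A} = \frac{48 + A}{2 A}$)
$-36559 + G{\left(203 \right)} = -36559 + \frac{48 + 203}{2 \cdot 203} = -36559 + \frac{1}{2} \cdot \frac{1}{203} \cdot 251 = -36559 + \frac{251}{406} = - \frac{14842703}{406}$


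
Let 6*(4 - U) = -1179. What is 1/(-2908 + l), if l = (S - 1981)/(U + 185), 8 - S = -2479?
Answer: -771/2241056 ≈ -0.00034403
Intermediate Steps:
U = 401/2 (U = 4 - ⅙*(-1179) = 4 + 393/2 = 401/2 ≈ 200.50)
S = 2487 (S = 8 - 1*(-2479) = 8 + 2479 = 2487)
l = 1012/771 (l = (2487 - 1981)/(401/2 + 185) = 506/(771/2) = 506*(2/771) = 1012/771 ≈ 1.3126)
1/(-2908 + l) = 1/(-2908 + 1012/771) = 1/(-2241056/771) = -771/2241056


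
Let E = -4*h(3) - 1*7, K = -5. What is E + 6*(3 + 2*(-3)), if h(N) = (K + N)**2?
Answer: -41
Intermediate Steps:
h(N) = (-5 + N)**2
E = -23 (E = -4*(-5 + 3)**2 - 1*7 = -4*(-2)**2 - 7 = -4*4 - 7 = -16 - 7 = -23)
E + 6*(3 + 2*(-3)) = -23 + 6*(3 + 2*(-3)) = -23 + 6*(3 - 6) = -23 + 6*(-3) = -23 - 18 = -41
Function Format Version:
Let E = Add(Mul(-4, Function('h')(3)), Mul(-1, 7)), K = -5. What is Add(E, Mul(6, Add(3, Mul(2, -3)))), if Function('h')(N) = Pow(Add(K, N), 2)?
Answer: -41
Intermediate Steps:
Function('h')(N) = Pow(Add(-5, N), 2)
E = -23 (E = Add(Mul(-4, Pow(Add(-5, 3), 2)), Mul(-1, 7)) = Add(Mul(-4, Pow(-2, 2)), -7) = Add(Mul(-4, 4), -7) = Add(-16, -7) = -23)
Add(E, Mul(6, Add(3, Mul(2, -3)))) = Add(-23, Mul(6, Add(3, Mul(2, -3)))) = Add(-23, Mul(6, Add(3, -6))) = Add(-23, Mul(6, -3)) = Add(-23, -18) = -41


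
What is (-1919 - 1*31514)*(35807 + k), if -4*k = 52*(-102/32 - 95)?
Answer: -19836969055/16 ≈ -1.2398e+9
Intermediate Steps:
k = 20423/16 (k = -13*(-102/32 - 95) = -13*(-102*1/32 - 95) = -13*(-51/16 - 95) = -13*(-1571)/16 = -1/4*(-20423/4) = 20423/16 ≈ 1276.4)
(-1919 - 1*31514)*(35807 + k) = (-1919 - 1*31514)*(35807 + 20423/16) = (-1919 - 31514)*(593335/16) = -33433*593335/16 = -19836969055/16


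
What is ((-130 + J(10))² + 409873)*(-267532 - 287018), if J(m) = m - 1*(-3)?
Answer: -234886307100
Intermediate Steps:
J(m) = 3 + m (J(m) = m + 3 = 3 + m)
((-130 + J(10))² + 409873)*(-267532 - 287018) = ((-130 + (3 + 10))² + 409873)*(-267532 - 287018) = ((-130 + 13)² + 409873)*(-554550) = ((-117)² + 409873)*(-554550) = (13689 + 409873)*(-554550) = 423562*(-554550) = -234886307100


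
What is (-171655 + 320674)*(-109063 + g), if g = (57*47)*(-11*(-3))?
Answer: -3078136464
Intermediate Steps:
g = 88407 (g = 2679*33 = 88407)
(-171655 + 320674)*(-109063 + g) = (-171655 + 320674)*(-109063 + 88407) = 149019*(-20656) = -3078136464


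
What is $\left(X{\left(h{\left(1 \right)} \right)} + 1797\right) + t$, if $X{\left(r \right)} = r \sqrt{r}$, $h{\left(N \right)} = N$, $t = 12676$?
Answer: $14474$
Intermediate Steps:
$X{\left(r \right)} = r^{\frac{3}{2}}$
$\left(X{\left(h{\left(1 \right)} \right)} + 1797\right) + t = \left(1^{\frac{3}{2}} + 1797\right) + 12676 = \left(1 + 1797\right) + 12676 = 1798 + 12676 = 14474$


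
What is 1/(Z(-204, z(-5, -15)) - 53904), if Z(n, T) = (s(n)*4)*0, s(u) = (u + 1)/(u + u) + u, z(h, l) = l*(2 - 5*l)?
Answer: -1/53904 ≈ -1.8552e-5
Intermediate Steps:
s(u) = u + (1 + u)/(2*u) (s(u) = (1 + u)/((2*u)) + u = (1 + u)*(1/(2*u)) + u = (1 + u)/(2*u) + u = u + (1 + u)/(2*u))
Z(n, T) = 0 (Z(n, T) = ((½ + n + 1/(2*n))*4)*0 = (2 + 2/n + 4*n)*0 = 0)
1/(Z(-204, z(-5, -15)) - 53904) = 1/(0 - 53904) = 1/(-53904) = -1/53904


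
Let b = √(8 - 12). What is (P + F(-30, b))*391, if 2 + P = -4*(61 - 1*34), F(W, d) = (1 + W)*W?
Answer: 297160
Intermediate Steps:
b = 2*I (b = √(-4) = 2*I ≈ 2.0*I)
F(W, d) = W*(1 + W)
P = -110 (P = -2 - 4*(61 - 1*34) = -2 - 4*(61 - 34) = -2 - 4*27 = -2 - 108 = -110)
(P + F(-30, b))*391 = (-110 - 30*(1 - 30))*391 = (-110 - 30*(-29))*391 = (-110 + 870)*391 = 760*391 = 297160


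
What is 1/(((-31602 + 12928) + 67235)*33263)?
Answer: 1/1615284543 ≈ 6.1909e-10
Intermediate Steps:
1/(((-31602 + 12928) + 67235)*33263) = (1/33263)/(-18674 + 67235) = (1/33263)/48561 = (1/48561)*(1/33263) = 1/1615284543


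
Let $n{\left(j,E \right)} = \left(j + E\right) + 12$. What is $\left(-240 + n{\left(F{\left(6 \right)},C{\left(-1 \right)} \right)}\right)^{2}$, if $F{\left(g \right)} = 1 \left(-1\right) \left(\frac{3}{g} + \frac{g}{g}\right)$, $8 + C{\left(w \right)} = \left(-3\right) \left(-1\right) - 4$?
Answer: $\frac{227529}{4} \approx 56882.0$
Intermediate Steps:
$C{\left(w \right)} = -9$ ($C{\left(w \right)} = -8 - 1 = -9$)
$F{\left(g \right)} = -1 - \frac{3}{g}$ ($F{\left(g \right)} = - (\frac{3}{g} + 1) = - (1 + \frac{3}{g}) = -1 - \frac{3}{g}$)
$n{\left(j,E \right)} = 12 + E + j$ ($n{\left(j,E \right)} = \left(E + j\right) + 12 = 12 + E + j$)
$\left(-240 + n{\left(F{\left(6 \right)},C{\left(-1 \right)} \right)}\right)^{2} = \left(-240 + \left(12 - 9 + \frac{-3 - 6}{6}\right)\right)^{2} = \left(-240 + \left(12 - 9 + \frac{1}{6} \left(-9\right)\right)\right)^{2} = \left(-240 - - \frac{3}{2}\right)^{2} = \left(-240 + \frac{3}{2}\right)^{2} = \left(- \frac{477}{2}\right)^{2} = \frac{227529}{4}$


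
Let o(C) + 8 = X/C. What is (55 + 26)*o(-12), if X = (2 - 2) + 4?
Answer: -675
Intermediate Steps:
X = 4 (X = 0 + 4 = 4)
o(C) = -8 + 4/C
(55 + 26)*o(-12) = (55 + 26)*(-8 + 4/(-12)) = 81*(-8 + 4*(-1/12)) = 81*(-8 - ⅓) = 81*(-25/3) = -675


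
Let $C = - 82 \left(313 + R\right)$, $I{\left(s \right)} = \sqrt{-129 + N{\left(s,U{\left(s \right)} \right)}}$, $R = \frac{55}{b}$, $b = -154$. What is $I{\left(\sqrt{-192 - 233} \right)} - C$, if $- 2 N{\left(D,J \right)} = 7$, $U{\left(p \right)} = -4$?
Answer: $\frac{179457}{7} + \frac{i \sqrt{530}}{2} \approx 25637.0 + 11.511 i$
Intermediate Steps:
$R = - \frac{5}{14}$ ($R = \frac{55}{-154} = 55 \left(- \frac{1}{154}\right) = - \frac{5}{14} \approx -0.35714$)
$N{\left(D,J \right)} = - \frac{7}{2}$ ($N{\left(D,J \right)} = \left(- \frac{1}{2}\right) 7 = - \frac{7}{2}$)
$I{\left(s \right)} = \frac{i \sqrt{530}}{2}$ ($I{\left(s \right)} = \sqrt{-129 - \frac{7}{2}} = \sqrt{- \frac{265}{2}} = \frac{i \sqrt{530}}{2}$)
$C = - \frac{179457}{7}$ ($C = - 82 \left(313 - \frac{5}{14}\right) = \left(-82\right) \frac{4377}{14} = - \frac{179457}{7} \approx -25637.0$)
$I{\left(\sqrt{-192 - 233} \right)} - C = \frac{i \sqrt{530}}{2} - - \frac{179457}{7} = \frac{i \sqrt{530}}{2} + \frac{179457}{7} = \frac{179457}{7} + \frac{i \sqrt{530}}{2}$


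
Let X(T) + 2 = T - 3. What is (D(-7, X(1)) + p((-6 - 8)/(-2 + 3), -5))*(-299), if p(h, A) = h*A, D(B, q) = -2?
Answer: -20332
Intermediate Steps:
X(T) = -5 + T (X(T) = -2 + (T - 3) = -2 + (-3 + T) = -5 + T)
p(h, A) = A*h
(D(-7, X(1)) + p((-6 - 8)/(-2 + 3), -5))*(-299) = (-2 - 5*(-6 - 8)/(-2 + 3))*(-299) = (-2 - (-70)/1)*(-299) = (-2 - (-70))*(-299) = (-2 - 5*(-14))*(-299) = (-2 + 70)*(-299) = 68*(-299) = -20332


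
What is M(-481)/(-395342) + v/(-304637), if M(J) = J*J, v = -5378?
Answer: -68354971681/120435800854 ≈ -0.56756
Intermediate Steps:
M(J) = J²
M(-481)/(-395342) + v/(-304637) = (-481)²/(-395342) - 5378/(-304637) = 231361*(-1/395342) - 5378*(-1/304637) = -231361/395342 + 5378/304637 = -68354971681/120435800854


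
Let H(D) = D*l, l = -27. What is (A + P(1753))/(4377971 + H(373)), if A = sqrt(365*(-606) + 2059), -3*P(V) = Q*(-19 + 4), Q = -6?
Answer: -3/436790 + 11*I*sqrt(1811)/4367900 ≈ -6.8683e-6 + 0.00010717*I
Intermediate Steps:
H(D) = -27*D (H(D) = D*(-27) = -27*D)
P(V) = -30 (P(V) = -(-2)*(-19 + 4) = -(-2)*(-15) = -1/3*90 = -30)
A = 11*I*sqrt(1811) (A = sqrt(-221190 + 2059) = sqrt(-219131) = 11*I*sqrt(1811) ≈ 468.11*I)
(A + P(1753))/(4377971 + H(373)) = (11*I*sqrt(1811) - 30)/(4377971 - 27*373) = (-30 + 11*I*sqrt(1811))/(4377971 - 10071) = (-30 + 11*I*sqrt(1811))/4367900 = (-30 + 11*I*sqrt(1811))*(1/4367900) = -3/436790 + 11*I*sqrt(1811)/4367900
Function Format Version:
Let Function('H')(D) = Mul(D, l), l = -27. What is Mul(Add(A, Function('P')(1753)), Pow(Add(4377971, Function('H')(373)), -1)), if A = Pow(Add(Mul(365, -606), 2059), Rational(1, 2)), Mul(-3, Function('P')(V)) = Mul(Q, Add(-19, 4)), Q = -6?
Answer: Add(Rational(-3, 436790), Mul(Rational(11, 4367900), I, Pow(1811, Rational(1, 2)))) ≈ Add(-6.8683e-6, Mul(0.00010717, I))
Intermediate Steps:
Function('H')(D) = Mul(-27, D) (Function('H')(D) = Mul(D, -27) = Mul(-27, D))
Function('P')(V) = -30 (Function('P')(V) = Mul(Rational(-1, 3), Mul(-6, Add(-19, 4))) = Mul(Rational(-1, 3), Mul(-6, -15)) = Mul(Rational(-1, 3), 90) = -30)
A = Mul(11, I, Pow(1811, Rational(1, 2))) (A = Pow(Add(-221190, 2059), Rational(1, 2)) = Pow(-219131, Rational(1, 2)) = Mul(11, I, Pow(1811, Rational(1, 2))) ≈ Mul(468.11, I))
Mul(Add(A, Function('P')(1753)), Pow(Add(4377971, Function('H')(373)), -1)) = Mul(Add(Mul(11, I, Pow(1811, Rational(1, 2))), -30), Pow(Add(4377971, Mul(-27, 373)), -1)) = Mul(Add(-30, Mul(11, I, Pow(1811, Rational(1, 2)))), Pow(Add(4377971, -10071), -1)) = Mul(Add(-30, Mul(11, I, Pow(1811, Rational(1, 2)))), Pow(4367900, -1)) = Mul(Add(-30, Mul(11, I, Pow(1811, Rational(1, 2)))), Rational(1, 4367900)) = Add(Rational(-3, 436790), Mul(Rational(11, 4367900), I, Pow(1811, Rational(1, 2))))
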